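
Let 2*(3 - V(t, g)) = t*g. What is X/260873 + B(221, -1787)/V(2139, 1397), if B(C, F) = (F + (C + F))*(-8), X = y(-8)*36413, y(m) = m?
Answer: -884463227512/779534698521 ≈ -1.1346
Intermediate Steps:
V(t, g) = 3 - g*t/2 (V(t, g) = 3 - t*g/2 = 3 - g*t/2)
X = -291304 (X = -8*36413 = -291304)
B(C, F) = -16*F - 8*C (B(C, F) = (C + 2*F)*(-8) = -16*F - 8*C)
X/260873 + B(221, -1787)/V(2139, 1397) = -291304/260873 + (-16*(-1787) - 8*221)/(3 - 1/2*1397*2139) = -291304*1/260873 + (28592 - 1768)/(3 - 2988183/2) = -291304/260873 + 26824/(-2988177/2) = -291304/260873 + 26824*(-2/2988177) = -291304/260873 - 53648/2988177 = -884463227512/779534698521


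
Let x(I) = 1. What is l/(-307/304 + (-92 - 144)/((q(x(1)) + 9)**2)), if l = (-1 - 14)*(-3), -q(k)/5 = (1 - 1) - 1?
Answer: -223440/10993 ≈ -20.326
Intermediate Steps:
q(k) = 5 (q(k) = -5*((1 - 1) - 1) = -5*(0 - 1) = -5*(-1) = 5)
l = 45 (l = -15*(-3) = 45)
l/(-307/304 + (-92 - 144)/((q(x(1)) + 9)**2)) = 45/(-307/304 + (-92 - 144)/((5 + 9)**2)) = 45/(-307*1/304 - 236/(14**2)) = 45/(-307/304 - 236/196) = 45/(-307/304 - 236*1/196) = 45/(-307/304 - 59/49) = 45/(-32979/14896) = 45*(-14896/32979) = -223440/10993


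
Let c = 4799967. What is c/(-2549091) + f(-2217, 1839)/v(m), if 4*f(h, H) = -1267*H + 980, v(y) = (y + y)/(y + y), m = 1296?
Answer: -1978978752957/3398788 ≈ -5.8226e+5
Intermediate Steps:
v(y) = 1 (v(y) = (2*y)/((2*y)) = (2*y)*(1/(2*y)) = 1)
f(h, H) = 245 - 1267*H/4 (f(h, H) = (-1267*H + 980)/4 = (980 - 1267*H)/4 = 245 - 1267*H/4)
c/(-2549091) + f(-2217, 1839)/v(m) = 4799967/(-2549091) + (245 - 1267/4*1839)/1 = 4799967*(-1/2549091) + (245 - 2330013/4)*1 = -1599989/849697 - 2329033/4*1 = -1599989/849697 - 2329033/4 = -1978978752957/3398788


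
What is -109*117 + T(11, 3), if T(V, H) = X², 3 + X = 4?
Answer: -12752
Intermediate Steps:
X = 1 (X = -3 + 4 = 1)
T(V, H) = 1 (T(V, H) = 1² = 1)
-109*117 + T(11, 3) = -109*117 + 1 = -12753 + 1 = -12752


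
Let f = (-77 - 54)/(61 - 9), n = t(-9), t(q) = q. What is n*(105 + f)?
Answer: -47961/52 ≈ -922.33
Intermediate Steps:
n = -9
f = -131/52 ≈ -2.5192
n*(105 + f) = -9*(105 - 131/52) = -9*5329/52 = -47961/52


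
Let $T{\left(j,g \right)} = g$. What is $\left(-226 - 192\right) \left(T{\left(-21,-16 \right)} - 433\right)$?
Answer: $187682$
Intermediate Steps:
$\left(-226 - 192\right) \left(T{\left(-21,-16 \right)} - 433\right) = \left(-226 - 192\right) \left(-16 - 433\right) = \left(-418\right) \left(-449\right) = 187682$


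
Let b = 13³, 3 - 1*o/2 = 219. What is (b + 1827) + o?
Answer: 3592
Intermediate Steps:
o = -432 (o = 6 - 2*219 = 6 - 438 = -432)
b = 2197
(b + 1827) + o = (2197 + 1827) - 432 = 4024 - 432 = 3592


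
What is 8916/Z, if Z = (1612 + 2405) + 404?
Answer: 8916/4421 ≈ 2.0167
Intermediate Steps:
Z = 4421 (Z = 4017 + 404 = 4421)
8916/Z = 8916/4421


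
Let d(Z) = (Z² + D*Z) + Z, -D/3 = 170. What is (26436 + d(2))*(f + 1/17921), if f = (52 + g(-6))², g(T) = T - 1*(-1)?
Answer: 1006393170780/17921 ≈ 5.6157e+7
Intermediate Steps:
D = -510 (D = -3*170 = -510)
g(T) = 1 + T (g(T) = T + 1 = 1 + T)
d(Z) = Z² - 509*Z (d(Z) = (Z² - 510*Z) + Z = Z² - 509*Z)
f = 2209 (f = (52 + (1 - 6))² = (52 - 5)² = 47² = 2209)
(26436 + d(2))*(f + 1/17921) = (26436 + 2*(-509 + 2))*(2209 + 1/17921) = (26436 + 2*(-507))*(2209 + 1/17921) = (26436 - 1014)*(39587490/17921) = 25422*(39587490/17921) = 1006393170780/17921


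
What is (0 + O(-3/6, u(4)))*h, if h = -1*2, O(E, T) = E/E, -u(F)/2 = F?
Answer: -2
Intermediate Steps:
u(F) = -2*F
O(E, T) = 1
h = -2
(0 + O(-3/6, u(4)))*h = (0 + 1)*(-2) = 1*(-2) = -2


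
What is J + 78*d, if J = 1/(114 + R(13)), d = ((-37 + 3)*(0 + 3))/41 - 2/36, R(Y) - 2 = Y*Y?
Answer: -2318054/11685 ≈ -198.38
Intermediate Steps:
R(Y) = 2 + Y² (R(Y) = 2 + Y*Y = 2 + Y²)
d = -1877/738 (d = -34*3*(1/41) - 2*1/36 = -102*1/41 - 1/18 = -102/41 - 1/18 = -1877/738 ≈ -2.5434)
J = 1/285 (J = 1/(114 + (2 + 13²)) = 1/(114 + (2 + 169)) = 1/(114 + 171) = 1/285 ≈ 0.0035088)
J + 78*d = 1/285 + 78*(-1877/738) = 1/285 - 24401/123 = -2318054/11685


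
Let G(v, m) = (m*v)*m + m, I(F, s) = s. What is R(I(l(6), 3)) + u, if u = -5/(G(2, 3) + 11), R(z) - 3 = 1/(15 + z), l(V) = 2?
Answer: 835/288 ≈ 2.8993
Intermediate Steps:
R(z) = 3 + 1/(15 + z)
G(v, m) = m + v*m² (G(v, m) = v*m² + m = m + v*m²)
u = -5/32 (u = -5/(3*(1 + 3*2) + 11) = -5/(3*(1 + 6) + 11) = -5/(3*7 + 11) = -5/(21 + 11) = -5/32 ≈ -0.15625)
R(I(l(6), 3)) + u = (46 + 3*3)/(15 + 3) - 5/32 = (46 + 9)/18 - 5/32 = (1/18)*55 - 5/32 = 55/18 - 5/32 = 835/288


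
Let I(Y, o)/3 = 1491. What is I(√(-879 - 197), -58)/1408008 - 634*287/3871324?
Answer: -2843831993/64891132888 ≈ -0.043825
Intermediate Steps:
I(Y, o) = 4473 (I(Y, o) = 3*1491 = 4473)
I(√(-879 - 197), -58)/1408008 - 634*287/3871324 = 4473/1408008 - 634*287/3871324 = 4473*(1/1408008) - 181958*1/3871324 = 213/67048 - 90979/1935662 = -2843831993/64891132888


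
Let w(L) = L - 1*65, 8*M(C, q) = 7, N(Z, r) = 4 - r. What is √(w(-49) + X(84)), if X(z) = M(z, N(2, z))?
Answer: I*√1810/4 ≈ 10.636*I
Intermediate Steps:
M(C, q) = 7/8 (M(C, q) = (⅛)*7 = 7/8)
X(z) = 7/8
w(L) = -65 + L (w(L) = L - 65 = -65 + L)
√(w(-49) + X(84)) = √((-65 - 49) + 7/8) = √(-114 + 7/8) = √(-905/8) = I*√1810/4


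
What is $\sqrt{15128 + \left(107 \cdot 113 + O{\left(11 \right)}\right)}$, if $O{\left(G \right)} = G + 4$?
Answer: $3 \sqrt{3026} \approx 165.03$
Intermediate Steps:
$O{\left(G \right)} = 4 + G$
$\sqrt{15128 + \left(107 \cdot 113 + O{\left(11 \right)}\right)} = \sqrt{15128 + \left(107 \cdot 113 + \left(4 + 11\right)\right)} = \sqrt{15128 + \left(12091 + 15\right)} = \sqrt{15128 + 12106} = \sqrt{27234} = 3 \sqrt{3026}$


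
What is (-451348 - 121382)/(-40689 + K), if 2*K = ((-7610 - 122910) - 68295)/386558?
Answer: 442786726680/31457515739 ≈ 14.076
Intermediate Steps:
K = -198815/773116 (K = (((-7610 - 122910) - 68295)/386558)/2 = ((-130520 - 68295)*(1/386558))/2 = (-198815*1/386558)/2 = (1/2)*(-198815/386558) = -198815/773116 ≈ -0.25716)
(-451348 - 121382)/(-40689 + K) = (-451348 - 121382)/(-40689 - 198815/773116) = -572730/(-31457515739/773116) = -572730*(-773116/31457515739) = 442786726680/31457515739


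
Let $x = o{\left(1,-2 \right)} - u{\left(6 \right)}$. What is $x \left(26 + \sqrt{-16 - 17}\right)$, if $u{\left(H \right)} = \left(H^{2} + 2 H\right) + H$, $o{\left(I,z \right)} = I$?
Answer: $-1378 - 53 i \sqrt{33} \approx -1378.0 - 304.46 i$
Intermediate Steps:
$u{\left(H \right)} = H^{2} + 3 H$
$x = -53$ ($x = 1 - 6 \left(3 + 6\right) = 1 - 6 \cdot 9 = 1 - 54 = -53$)
$x \left(26 + \sqrt{-16 - 17}\right) = - 53 \left(26 + \sqrt{-16 - 17}\right) = - 53 \left(26 + \sqrt{-33}\right) = - 53 \left(26 + i \sqrt{33}\right) = -1378 - 53 i \sqrt{33}$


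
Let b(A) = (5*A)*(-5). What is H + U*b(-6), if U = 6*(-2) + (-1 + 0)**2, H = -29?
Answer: -1679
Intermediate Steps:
b(A) = -25*A
U = -11 (U = -12 + (-1)**2 = -12 + 1 = -11)
H + U*b(-6) = -29 - (-275)*(-6) = -29 - 11*150 = -29 - 1650 = -1679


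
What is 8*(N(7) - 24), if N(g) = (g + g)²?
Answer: 1376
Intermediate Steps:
N(g) = 4*g² (N(g) = (2*g)² = 4*g²)
8*(N(7) - 24) = 8*(4*7² - 24) = 8*(4*49 - 24) = 8*(196 - 24) = 8*172 = 1376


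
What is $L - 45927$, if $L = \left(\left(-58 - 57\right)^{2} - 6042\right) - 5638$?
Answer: $-44382$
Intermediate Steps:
$L = 1545$ ($L = \left(\left(-115\right)^{2} - 6042\right) - 5638 = \left(13225 - 6042\right) - 5638 = 7183 - 5638 = 1545$)
$L - 45927 = 1545 - 45927 = -44382$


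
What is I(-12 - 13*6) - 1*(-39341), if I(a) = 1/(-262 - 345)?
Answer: 23879986/607 ≈ 39341.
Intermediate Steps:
I(a) = -1/607 (I(a) = 1/(-607) = -1/607)
I(-12 - 13*6) - 1*(-39341) = -1/607 - 1*(-39341) = -1/607 + 39341 = 23879986/607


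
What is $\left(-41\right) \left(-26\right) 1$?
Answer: $1066$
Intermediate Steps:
$\left(-41\right) \left(-26\right) 1 = 1066 \cdot 1 = 1066$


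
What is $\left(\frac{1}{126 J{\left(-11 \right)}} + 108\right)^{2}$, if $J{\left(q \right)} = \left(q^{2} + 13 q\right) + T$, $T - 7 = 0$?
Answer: $\frac{41664566161}{3572100} \approx 11664.0$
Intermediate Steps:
$T = 7$ ($T = 7 + 0 = 7$)
$J{\left(q \right)} = 7 + q^{2} + 13 q$ ($J{\left(q \right)} = \left(q^{2} + 13 q\right) + 7 = 7 + q^{2} + 13 q$)
$\left(\frac{1}{126 J{\left(-11 \right)}} + 108\right)^{2} = \left(\frac{1}{126 \left(7 + \left(-11\right)^{2} + 13 \left(-11\right)\right)} + 108\right)^{2} = \left(\frac{1}{126 \left(7 + 121 - 143\right)} + 108\right)^{2} = \left(\frac{1}{126 \left(-15\right)} + 108\right)^{2} = \left(\frac{1}{126} \left(- \frac{1}{15}\right) + 108\right)^{2} = \left(- \frac{1}{1890} + 108\right)^{2} = \left(\frac{204119}{1890}\right)^{2} = \frac{41664566161}{3572100}$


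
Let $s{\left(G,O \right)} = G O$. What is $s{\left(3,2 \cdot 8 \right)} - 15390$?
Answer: $-15342$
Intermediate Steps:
$s{\left(3,2 \cdot 8 \right)} - 15390 = 3 \cdot 2 \cdot 8 - 15390 = 3 \cdot 16 - 15390 = 48 - 15390 = -15342$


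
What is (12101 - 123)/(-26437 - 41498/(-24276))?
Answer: -145388964/320871557 ≈ -0.45311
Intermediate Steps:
(12101 - 123)/(-26437 - 41498/(-24276)) = 11978/(-26437 - 41498*(-1/24276)) = 11978/(-26437 + 20749/12138) = 11978/(-320871557/12138) = 11978*(-12138/320871557) = -145388964/320871557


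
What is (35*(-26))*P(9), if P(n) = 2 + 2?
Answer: -3640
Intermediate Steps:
P(n) = 4
(35*(-26))*P(9) = (35*(-26))*4 = -910*4 = -3640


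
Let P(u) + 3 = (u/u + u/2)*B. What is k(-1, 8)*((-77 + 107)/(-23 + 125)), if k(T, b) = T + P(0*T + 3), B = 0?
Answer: -20/17 ≈ -1.1765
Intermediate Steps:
P(u) = -3 (P(u) = -3 + (u/u + u/2)*0 = -3 + (1 + u*(½))*0 = -3 + (1 + u/2)*0 = -3 + 0 = -3)
k(T, b) = -3 + T (k(T, b) = T - 3 = -3 + T)
k(-1, 8)*((-77 + 107)/(-23 + 125)) = (-3 - 1)*((-77 + 107)/(-23 + 125)) = -120/102 = -4*5/17 = -20/17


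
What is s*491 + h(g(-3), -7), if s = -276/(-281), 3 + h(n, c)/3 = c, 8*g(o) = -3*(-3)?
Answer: 127086/281 ≈ 452.26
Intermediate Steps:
g(o) = 9/8 (g(o) = (-3*(-3))/8 = (⅛)*9 = 9/8)
h(n, c) = -9 + 3*c
s = 276/281 (s = -276*(-1/281) = 276/281 ≈ 0.98221)
s*491 + h(g(-3), -7) = (276/281)*491 + (-9 + 3*(-7)) = 135516/281 + (-9 - 21) = 135516/281 - 30 = 127086/281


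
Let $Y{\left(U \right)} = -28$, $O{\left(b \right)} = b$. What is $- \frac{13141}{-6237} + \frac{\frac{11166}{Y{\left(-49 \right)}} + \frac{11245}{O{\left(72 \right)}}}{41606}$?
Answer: $\frac{4361850541}{2075972976} \approx 2.1011$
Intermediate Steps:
$- \frac{13141}{-6237} + \frac{\frac{11166}{Y{\left(-49 \right)}} + \frac{11245}{O{\left(72 \right)}}}{41606} = - \frac{13141}{-6237} + \frac{\frac{11166}{-28} + \frac{11245}{72}}{41606} = \left(-13141\right) \left(- \frac{1}{6237}\right) + \left(11166 \left(- \frac{1}{28}\right) + 11245 \cdot \frac{1}{72}\right) \frac{1}{41606} = \frac{13141}{6237} + \left(- \frac{5583}{14} + \frac{11245}{72}\right) \frac{1}{41606} = \frac{13141}{6237} - \frac{122273}{20969424} = \frac{4361850541}{2075972976}$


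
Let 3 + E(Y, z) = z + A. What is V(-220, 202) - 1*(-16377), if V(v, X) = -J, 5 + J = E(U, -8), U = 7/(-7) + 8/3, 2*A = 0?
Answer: 16393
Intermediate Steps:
A = 0 (A = (1/2)*0 = 0)
U = 5/3 (U = 7*(-1/7) + 8*(1/3) = -1 + 8/3 = 5/3 ≈ 1.6667)
E(Y, z) = -3 + z (E(Y, z) = -3 + (z + 0) = -3 + z)
J = -16 (J = -5 + (-3 - 8) = -5 - 11 = -16)
V(v, X) = 16 (V(v, X) = -1*(-16) = 16)
V(-220, 202) - 1*(-16377) = 16 - 1*(-16377) = 16 + 16377 = 16393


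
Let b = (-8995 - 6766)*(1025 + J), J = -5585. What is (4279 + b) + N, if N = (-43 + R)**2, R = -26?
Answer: 71879200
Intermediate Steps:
b = 71870160 (b = (-8995 - 6766)*(1025 - 5585) = -15761*(-4560) = 71870160)
N = 4761 (N = (-43 - 26)**2 = (-69)**2 = 4761)
(4279 + b) + N = (4279 + 71870160) + 4761 = 71874439 + 4761 = 71879200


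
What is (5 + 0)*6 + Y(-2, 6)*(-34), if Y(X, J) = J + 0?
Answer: -174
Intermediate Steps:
Y(X, J) = J
(5 + 0)*6 + Y(-2, 6)*(-34) = (5 + 0)*6 + 6*(-34) = 5*6 - 204 = 30 - 204 = -174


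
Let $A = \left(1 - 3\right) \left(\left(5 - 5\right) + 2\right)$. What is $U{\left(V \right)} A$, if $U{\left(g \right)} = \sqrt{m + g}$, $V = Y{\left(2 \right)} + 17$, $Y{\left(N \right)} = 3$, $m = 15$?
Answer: $- 4 \sqrt{35} \approx -23.664$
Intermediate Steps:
$A = -4$ ($A = - 2 \left(0 + 2\right) = \left(-2\right) 2 = -4$)
$V = 20$ ($V = 3 + 17 = 20$)
$U{\left(g \right)} = \sqrt{15 + g}$
$U{\left(V \right)} A = \sqrt{15 + 20} \left(-4\right) = \sqrt{35} \left(-4\right) = - 4 \sqrt{35}$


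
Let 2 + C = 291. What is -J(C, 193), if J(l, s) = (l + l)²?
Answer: -334084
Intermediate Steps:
C = 289 (C = -2 + 291 = 289)
J(l, s) = 4*l² (J(l, s) = (2*l)² = 4*l²)
-J(C, 193) = -4*289² = -4*83521 = -1*334084 = -334084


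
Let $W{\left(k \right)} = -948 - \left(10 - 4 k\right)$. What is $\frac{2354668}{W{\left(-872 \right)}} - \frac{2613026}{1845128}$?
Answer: $- \frac{57319491725}{107939988} \approx -531.03$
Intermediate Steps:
$W{\left(k \right)} = -958 + 4 k$ ($W{\left(k \right)} = -948 + \left(-10 + 4 k\right) = -958 + 4 k$)
$\frac{2354668}{W{\left(-872 \right)}} - \frac{2613026}{1845128} = \frac{2354668}{-958 + 4 \left(-872\right)} - \frac{2613026}{1845128} = \frac{2354668}{-958 - 3488} - \frac{1306513}{922564} = \frac{2354668}{-4446} - \frac{1306513}{922564} = 2354668 \left(- \frac{1}{4446}\right) - \frac{1306513}{922564} = - \frac{1177334}{2223} - \frac{1306513}{922564} = - \frac{57319491725}{107939988}$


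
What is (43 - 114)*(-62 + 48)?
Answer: 994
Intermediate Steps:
(43 - 114)*(-62 + 48) = -71*(-14) = 994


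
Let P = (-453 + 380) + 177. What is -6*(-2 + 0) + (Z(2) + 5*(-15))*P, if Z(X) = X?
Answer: -7580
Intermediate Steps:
P = 104 (P = -73 + 177 = 104)
-6*(-2 + 0) + (Z(2) + 5*(-15))*P = -6*(-2 + 0) + (2 + 5*(-15))*104 = -6*(-2) + (2 - 75)*104 = 12 - 73*104 = 12 - 7592 = -7580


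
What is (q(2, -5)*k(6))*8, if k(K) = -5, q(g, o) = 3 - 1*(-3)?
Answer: -240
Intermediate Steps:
q(g, o) = 6 (q(g, o) = 3 + 3 = 6)
(q(2, -5)*k(6))*8 = (6*(-5))*8 = -30*8 = -240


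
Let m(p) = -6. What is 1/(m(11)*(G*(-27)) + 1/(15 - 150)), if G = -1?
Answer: -135/21871 ≈ -0.0061726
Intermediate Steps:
1/(m(11)*(G*(-27)) + 1/(15 - 150)) = 1/(-(-6)*(-27) + 1/(15 - 150)) = 1/(-6*27 + 1/(-135)) = 1/(-162 - 1/135) = 1/(-21871/135) = -135/21871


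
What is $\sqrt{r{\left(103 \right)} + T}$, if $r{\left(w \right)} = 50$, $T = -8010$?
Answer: $2 i \sqrt{1990} \approx 89.219 i$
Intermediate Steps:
$\sqrt{r{\left(103 \right)} + T} = \sqrt{50 - 8010} = \sqrt{-7960} = 2 i \sqrt{1990}$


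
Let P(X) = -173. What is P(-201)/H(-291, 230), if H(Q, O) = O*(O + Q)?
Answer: 173/14030 ≈ 0.012331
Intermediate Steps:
P(-201)/H(-291, 230) = -173*1/(230*(230 - 291)) = -173/(230*(-61)) = -173/(-14030) = -173*(-1/14030) = 173/14030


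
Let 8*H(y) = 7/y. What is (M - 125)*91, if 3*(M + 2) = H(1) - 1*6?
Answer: -281099/24 ≈ -11712.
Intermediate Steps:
H(y) = 7/(8*y) (H(y) = (7/y)/8 = 7/(8*y))
M = -89/24 (M = -2 + ((7/8)/1 - 1*6)/3 = -2 + ((7/8)*1 - 6)/3 = -2 + (7/8 - 6)/3 = -2 + (⅓)*(-41/8) = -2 - 41/24 = -89/24 ≈ -3.7083)
(M - 125)*91 = (-89/24 - 125)*91 = -3089/24*91 = -281099/24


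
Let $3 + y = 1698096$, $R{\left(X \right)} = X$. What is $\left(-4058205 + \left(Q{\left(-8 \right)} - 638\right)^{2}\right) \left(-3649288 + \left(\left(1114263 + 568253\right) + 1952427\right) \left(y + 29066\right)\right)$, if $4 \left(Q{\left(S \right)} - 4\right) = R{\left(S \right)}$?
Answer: $-22938426717216960141$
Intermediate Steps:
$y = 1698093$ ($y = -3 + 1698096 = 1698093$)
$Q{\left(S \right)} = 4 + \frac{S}{4}$
$\left(-4058205 + \left(Q{\left(-8 \right)} - 638\right)^{2}\right) \left(-3649288 + \left(\left(1114263 + 568253\right) + 1952427\right) \left(y + 29066\right)\right) = \left(-4058205 + \left(\left(4 + \frac{1}{4} \left(-8\right)\right) - 638\right)^{2}\right) \left(-3649288 + \left(\left(1114263 + 568253\right) + 1952427\right) \left(1698093 + 29066\right)\right) = \left(-4058205 + \left(\left(4 - 2\right) - 638\right)^{2}\right) \left(-3649288 + \left(1682516 + 1952427\right) 1727159\right) = \left(-4058205 + \left(2 - 638\right)^{2}\right) \left(-3649288 + 3634943 \cdot 1727159\right) = \left(-4058205 + \left(-636\right)^{2}\right) \left(-3649288 + 6278124516937\right) = \left(-4058205 + 404496\right) 6278120867649 = \left(-3653709\right) 6278120867649 = -22938426717216960141$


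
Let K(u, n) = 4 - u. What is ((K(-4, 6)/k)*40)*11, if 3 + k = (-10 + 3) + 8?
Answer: -1760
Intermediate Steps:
k = -2 (k = -3 + ((-10 + 3) + 8) = -3 + (-7 + 8) = -3 + 1 = -2)
((K(-4, 6)/k)*40)*11 = (((4 - 1*(-4))/(-2))*40)*11 = (((4 + 4)*(-½))*40)*11 = ((8*(-½))*40)*11 = -4*40*11 = -160*11 = -1760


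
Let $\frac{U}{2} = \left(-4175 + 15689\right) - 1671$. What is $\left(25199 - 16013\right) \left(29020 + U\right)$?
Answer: $447413316$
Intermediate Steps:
$U = 19686$ ($U = 2 \left(\left(-4175 + 15689\right) - 1671\right) = 2 \left(11514 - 1671\right) = 2 \cdot 9843 = 19686$)
$\left(25199 - 16013\right) \left(29020 + U\right) = \left(25199 - 16013\right) \left(29020 + 19686\right) = 9186 \cdot 48706 = 447413316$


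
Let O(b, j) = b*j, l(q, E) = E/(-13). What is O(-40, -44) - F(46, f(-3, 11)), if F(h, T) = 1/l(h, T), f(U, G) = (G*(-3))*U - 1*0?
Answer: 174253/99 ≈ 1760.1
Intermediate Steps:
l(q, E) = -E/13 (l(q, E) = E*(-1/13) = -E/13)
f(U, G) = -3*G*U (f(U, G) = (-3*G)*U + 0 = -3*G*U + 0 = -3*G*U)
F(h, T) = -13/T (F(h, T) = 1/(-T/13) = -13/T)
O(-40, -44) - F(46, f(-3, 11)) = -40*(-44) - (-13)/((-3*11*(-3))) = 1760 - (-13)/99 = 1760 - 1*(-13/99) = 1760 + 13/99 = 174253/99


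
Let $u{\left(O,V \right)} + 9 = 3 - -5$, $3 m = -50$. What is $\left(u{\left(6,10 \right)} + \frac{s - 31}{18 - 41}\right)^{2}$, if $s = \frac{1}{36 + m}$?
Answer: $\frac{212521}{1779556} \approx 0.11942$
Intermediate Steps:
$m = - \frac{50}{3}$ ($m = \frac{1}{3} \left(-50\right) = - \frac{50}{3} \approx -16.667$)
$s = \frac{3}{58}$ ($s = \frac{1}{36 - \frac{50}{3}} = \frac{1}{\frac{58}{3}} = \frac{3}{58} \approx 0.051724$)
$u{\left(O,V \right)} = -1$ ($u{\left(O,V \right)} = -9 + \left(3 - -5\right) = -9 + \left(3 + 5\right) = -9 + 8 = -1$)
$\left(u{\left(6,10 \right)} + \frac{s - 31}{18 - 41}\right)^{2} = \left(-1 + \frac{\frac{3}{58} - 31}{18 - 41}\right)^{2} = \left(-1 - \frac{1795}{58 \left(-23\right)}\right)^{2} = \left(-1 - - \frac{1795}{1334}\right)^{2} = \left(-1 + \frac{1795}{1334}\right)^{2} = \left(\frac{461}{1334}\right)^{2} = \frac{212521}{1779556}$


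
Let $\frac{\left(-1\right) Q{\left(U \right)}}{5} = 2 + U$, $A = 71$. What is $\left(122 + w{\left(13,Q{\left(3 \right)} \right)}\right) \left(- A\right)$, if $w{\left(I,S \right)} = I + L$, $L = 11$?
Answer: $-10366$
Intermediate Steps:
$Q{\left(U \right)} = -10 - 5 U$ ($Q{\left(U \right)} = - 5 \left(2 + U\right) = -10 - 5 U$)
$w{\left(I,S \right)} = 11 + I$ ($w{\left(I,S \right)} = I + 11 = 11 + I$)
$\left(122 + w{\left(13,Q{\left(3 \right)} \right)}\right) \left(- A\right) = \left(122 + \left(11 + 13\right)\right) \left(\left(-1\right) 71\right) = \left(122 + 24\right) \left(-71\right) = 146 \left(-71\right) = -10366$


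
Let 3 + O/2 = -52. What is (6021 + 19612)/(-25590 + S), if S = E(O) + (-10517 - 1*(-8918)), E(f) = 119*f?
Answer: -25633/40279 ≈ -0.63639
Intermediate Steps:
O = -110 (O = -6 + 2*(-52) = -6 - 104 = -110)
S = -14689 (S = 119*(-110) + (-10517 - 1*(-8918)) = -13090 + (-10517 + 8918) = -13090 - 1599 = -14689)
(6021 + 19612)/(-25590 + S) = (6021 + 19612)/(-25590 - 14689) = 25633/(-40279) = 25633*(-1/40279) = -25633/40279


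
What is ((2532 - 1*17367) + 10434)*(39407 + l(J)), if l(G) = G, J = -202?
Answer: -172541205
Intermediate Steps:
((2532 - 1*17367) + 10434)*(39407 + l(J)) = ((2532 - 1*17367) + 10434)*(39407 - 202) = ((2532 - 17367) + 10434)*39205 = (-14835 + 10434)*39205 = -4401*39205 = -172541205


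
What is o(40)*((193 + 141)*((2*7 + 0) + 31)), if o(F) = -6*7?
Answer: -631260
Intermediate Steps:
o(F) = -42
o(40)*((193 + 141)*((2*7 + 0) + 31)) = -42*(193 + 141)*((2*7 + 0) + 31) = -14028*((14 + 0) + 31) = -14028*(14 + 31) = -14028*45 = -42*15030 = -631260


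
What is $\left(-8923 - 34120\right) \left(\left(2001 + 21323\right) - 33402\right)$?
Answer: $433787354$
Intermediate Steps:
$\left(-8923 - 34120\right) \left(\left(2001 + 21323\right) - 33402\right) = - 43043 \left(23324 - 33402\right) = \left(-43043\right) \left(-10078\right) = 433787354$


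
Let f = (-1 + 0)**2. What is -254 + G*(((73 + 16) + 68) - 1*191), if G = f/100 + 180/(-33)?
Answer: -37887/550 ≈ -68.885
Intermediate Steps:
f = 1 (f = (-1)**2 = 1)
G = -5989/1100 (G = 1/100 + 180/(-33) = 1*(1/100) + 180*(-1/33) = 1/100 - 60/11 = -5989/1100 ≈ -5.4445)
-254 + G*(((73 + 16) + 68) - 1*191) = -254 - 5989*(((73 + 16) + 68) - 1*191)/1100 = -254 - 5989*((89 + 68) - 191)/1100 = -254 - 5989*(157 - 191)/1100 = -254 - 5989/1100*(-34) = -254 + 101813/550 = -37887/550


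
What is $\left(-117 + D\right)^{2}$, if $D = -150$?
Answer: $71289$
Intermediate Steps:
$\left(-117 + D\right)^{2} = \left(-117 - 150\right)^{2} = \left(-267\right)^{2} = 71289$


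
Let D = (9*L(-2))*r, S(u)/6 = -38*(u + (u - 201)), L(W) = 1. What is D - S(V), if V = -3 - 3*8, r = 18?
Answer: -57978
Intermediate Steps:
V = -27 (V = -3 - 24 = -27)
S(u) = 45828 - 456*u (S(u) = 6*(-38*(u + (u - 201))) = 6*(-38*(u + (-201 + u))) = 6*(-38*(-201 + 2*u)) = 6*(7638 - 76*u) = 45828 - 456*u)
D = 162 (D = (9*1)*18 = 9*18 = 162)
D - S(V) = 162 - (45828 - 456*(-27)) = 162 - (45828 + 12312) = 162 - 1*58140 = 162 - 58140 = -57978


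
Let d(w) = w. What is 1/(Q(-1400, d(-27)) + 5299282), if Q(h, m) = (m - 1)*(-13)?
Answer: 1/5299646 ≈ 1.8869e-7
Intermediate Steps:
Q(h, m) = 13 - 13*m (Q(h, m) = (-1 + m)*(-13) = 13 - 13*m)
1/(Q(-1400, d(-27)) + 5299282) = 1/((13 - 13*(-27)) + 5299282) = 1/((13 + 351) + 5299282) = 1/(364 + 5299282) = 1/5299646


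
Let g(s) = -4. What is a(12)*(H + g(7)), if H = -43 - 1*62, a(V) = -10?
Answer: 1090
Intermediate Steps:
H = -105 (H = -43 - 62 = -105)
a(12)*(H + g(7)) = -10*(-105 - 4) = -10*(-109) = 1090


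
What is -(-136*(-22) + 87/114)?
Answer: -113725/38 ≈ -2992.8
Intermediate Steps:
-(-136*(-22) + 87/114) = -(2992 + 87*(1/114)) = -(2992 + 29/38) = -1*113725/38 = -113725/38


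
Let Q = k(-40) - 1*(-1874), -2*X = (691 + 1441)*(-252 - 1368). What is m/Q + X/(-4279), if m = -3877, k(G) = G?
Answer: -3183760963/7847686 ≈ -405.69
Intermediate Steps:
X = 1726920 (X = -(691 + 1441)*(-252 - 1368)/2 = -1066*(-1620) = -½*(-3453840) = 1726920)
Q = 1834 (Q = -40 - 1*(-1874) = -40 + 1874 = 1834)
m/Q + X/(-4279) = -3877/1834 + 1726920/(-4279) = -3877*1/1834 + 1726920*(-1/4279) = -3877/1834 - 1726920/4279 = -3183760963/7847686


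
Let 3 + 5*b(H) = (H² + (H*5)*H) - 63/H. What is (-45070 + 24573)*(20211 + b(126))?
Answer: -1609485931/2 ≈ -8.0474e+8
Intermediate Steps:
b(H) = -⅗ - 63/(5*H) + 6*H²/5 (b(H) = -⅗ + ((H² + (H*5)*H) - 63/H)/5 = -⅗ + ((H² + (5*H)*H) - 63/H)/5 = -⅗ + ((H² + 5*H²) - 63/H)/5 = -⅗ + (6*H² - 63/H)/5 = -⅗ + (-63/H + 6*H²)/5 = -⅗ + (-63/(5*H) + 6*H²/5) = -⅗ - 63/(5*H) + 6*H²/5)
(-45070 + 24573)*(20211 + b(126)) = (-45070 + 24573)*(20211 + (⅗)*(-21 - 1*126 + 2*126³)/126) = -20497*(20211 + (⅗)*(1/126)*(-21 - 126 + 2*2000376)) = -20497*(20211 + (⅗)*(1/126)*(-21 - 126 + 4000752)) = -20497*(20211 + (⅗)*(1/126)*4000605) = -20497*(20211 + 38101/2) = -20497*78523/2 = -1609485931/2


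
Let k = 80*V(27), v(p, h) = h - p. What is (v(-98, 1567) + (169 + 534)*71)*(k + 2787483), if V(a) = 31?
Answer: 143900711614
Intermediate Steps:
k = 2480 (k = 80*31 = 2480)
(v(-98, 1567) + (169 + 534)*71)*(k + 2787483) = ((1567 - 1*(-98)) + (169 + 534)*71)*(2480 + 2787483) = ((1567 + 98) + 703*71)*2789963 = (1665 + 49913)*2789963 = 51578*2789963 = 143900711614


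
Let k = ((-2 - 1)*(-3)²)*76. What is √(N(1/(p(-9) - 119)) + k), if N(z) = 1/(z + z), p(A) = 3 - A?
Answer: I*√8422/2 ≈ 45.886*I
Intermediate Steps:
N(z) = 1/(2*z)
k = -2052 (k = -3*9*76 = -27*76 = -2052)
√(N(1/(p(-9) - 119)) + k) = √(1/(2*(1/((3 - 1*(-9)) - 119))) - 2052) = √(1/(2*(1/((3 + 9) - 119))) - 2052) = √(1/(2*(1/(12 - 119))) - 2052) = √(1/(2*(1/(-107))) - 2052) = √(1/(2*(-1/107)) - 2052) = √((½)*(-107) - 2052) = √(-107/2 - 2052) = √(-4211/2) = I*√8422/2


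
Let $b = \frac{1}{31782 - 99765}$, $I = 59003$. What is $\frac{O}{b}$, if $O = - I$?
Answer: $4011200949$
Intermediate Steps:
$O = -59003$ ($O = \left(-1\right) 59003 = -59003$)
$b = - \frac{1}{67983}$ ($b = \frac{1}{-67983} = - \frac{1}{67983} \approx -1.471 \cdot 10^{-5}$)
$\frac{O}{b} = - \frac{59003}{- \frac{1}{67983}} = \left(-59003\right) \left(-67983\right) = 4011200949$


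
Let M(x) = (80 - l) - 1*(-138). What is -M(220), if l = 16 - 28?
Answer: -230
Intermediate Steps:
l = -12
M(x) = 230 (M(x) = (80 - 1*(-12)) - 1*(-138) = (80 + 12) + 138 = 92 + 138 = 230)
-M(220) = -1*230 = -230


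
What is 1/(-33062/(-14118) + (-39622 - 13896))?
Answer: -7059/377767031 ≈ -1.8686e-5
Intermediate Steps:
1/(-33062/(-14118) + (-39622 - 13896)) = 1/(-33062*(-1/14118) - 53518) = 1/(16531/7059 - 53518) = 1/(-377767031/7059) = -7059/377767031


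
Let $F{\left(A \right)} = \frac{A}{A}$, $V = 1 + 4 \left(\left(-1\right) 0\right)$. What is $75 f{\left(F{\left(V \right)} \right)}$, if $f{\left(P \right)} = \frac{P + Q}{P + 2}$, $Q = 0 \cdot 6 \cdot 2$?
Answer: $25$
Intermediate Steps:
$V = 1$ ($V = 1 + 4 \cdot 0 = 1 + 0 = 1$)
$Q = 0$ ($Q = 0 \cdot 2 = 0$)
$F{\left(A \right)} = 1$
$f{\left(P \right)} = \frac{P}{2 + P}$ ($f{\left(P \right)} = \frac{P + 0}{P + 2} = \frac{P}{2 + P}$)
$75 f{\left(F{\left(V \right)} \right)} = 75 \cdot 1 \frac{1}{2 + 1} = 75 \cdot 1 \cdot \frac{1}{3} = 75 \cdot \frac{1}{3} = 25$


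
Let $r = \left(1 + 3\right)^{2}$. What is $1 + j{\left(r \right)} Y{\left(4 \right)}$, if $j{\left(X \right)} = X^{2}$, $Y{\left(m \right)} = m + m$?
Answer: $2049$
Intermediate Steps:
$Y{\left(m \right)} = 2 m$
$r = 16$ ($r = 4^{2} = 16$)
$1 + j{\left(r \right)} Y{\left(4 \right)} = 1 + 16^{2} \cdot 2 \cdot 4 = 1 + 256 \cdot 8 = 1 + 2048 = 2049$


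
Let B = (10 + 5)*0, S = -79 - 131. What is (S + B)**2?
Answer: 44100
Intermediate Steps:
S = -210
B = 0 (B = 15*0 = 0)
(S + B)**2 = (-210 + 0)**2 = (-210)**2 = 44100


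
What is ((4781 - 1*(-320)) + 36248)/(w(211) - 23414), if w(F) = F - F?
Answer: -41349/23414 ≈ -1.7660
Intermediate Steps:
w(F) = 0
((4781 - 1*(-320)) + 36248)/(w(211) - 23414) = ((4781 - 1*(-320)) + 36248)/(0 - 23414) = ((4781 + 320) + 36248)/(-23414) = (5101 + 36248)*(-1/23414) = 41349*(-1/23414) = -41349/23414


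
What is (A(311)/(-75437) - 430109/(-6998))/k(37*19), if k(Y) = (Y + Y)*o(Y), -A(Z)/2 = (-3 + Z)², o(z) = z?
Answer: 33773849177/521793894084668 ≈ 6.4726e-5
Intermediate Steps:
A(Z) = -2*(-3 + Z)²
k(Y) = 2*Y² (k(Y) = (Y + Y)*Y = (2*Y)*Y = 2*Y²)
(A(311)/(-75437) - 430109/(-6998))/k(37*19) = (-2*(-3 + 311)²/(-75437) - 430109/(-6998))/((2*(37*19)²)) = (-2*308²*(-1/75437) - 430109*(-1/6998))/((2*703²)) = (-2*94864*(-1/75437) + 430109/6998)/((2*494209)) = (-189728*(-1/75437) + 430109/6998)/988418 = (189728/75437 + 430109/6998)*(1/988418) = (33773849177/527908126)*(1/988418) = 33773849177/521793894084668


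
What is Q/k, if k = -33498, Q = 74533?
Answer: -74533/33498 ≈ -2.2250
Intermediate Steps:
Q/k = 74533/(-33498) = 74533*(-1/33498) = -74533/33498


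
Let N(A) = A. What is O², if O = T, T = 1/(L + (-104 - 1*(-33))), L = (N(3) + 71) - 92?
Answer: 1/7921 ≈ 0.00012625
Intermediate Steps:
L = -18 (L = (3 + 71) - 92 = 74 - 92 = -18)
T = -1/89 (T = 1/(-18 + (-104 - 1*(-33))) = 1/(-18 + (-104 + 33)) = 1/(-18 - 71) = 1/(-89) = -1/89 ≈ -0.011236)
O = -1/89 ≈ -0.011236
O² = (-1/89)² = 1/7921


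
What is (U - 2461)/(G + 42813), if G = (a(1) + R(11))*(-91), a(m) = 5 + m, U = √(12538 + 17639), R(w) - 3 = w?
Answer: -2461/40993 + 3*√3353/40993 ≈ -0.055797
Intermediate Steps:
R(w) = 3 + w
U = 3*√3353 (U = √30177 = 3*√3353 ≈ 173.72)
G = -1820 (G = ((5 + 1) + (3 + 11))*(-91) = (6 + 14)*(-91) = 20*(-91) = -1820)
(U - 2461)/(G + 42813) = (3*√3353 - 2461)/(-1820 + 42813) = (-2461 + 3*√3353)/40993 = (-2461 + 3*√3353)*(1/40993) = -2461/40993 + 3*√3353/40993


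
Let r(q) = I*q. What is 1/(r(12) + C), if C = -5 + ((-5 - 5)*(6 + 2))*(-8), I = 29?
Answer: 1/983 ≈ 0.0010173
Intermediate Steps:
r(q) = 29*q
C = 635 (C = -5 - 10*8*(-8) = -5 - 80*(-8) = -5 + 640 = 635)
1/(r(12) + C) = 1/(29*12 + 635) = 1/(348 + 635) = 1/983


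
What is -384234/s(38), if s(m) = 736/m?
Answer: -3650223/184 ≈ -19838.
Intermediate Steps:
-384234/s(38) = -384234/(736/38) = -384234/(736*(1/38)) = -384234/368/19 = -384234*19/368 = -3650223/184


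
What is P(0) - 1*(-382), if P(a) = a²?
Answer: 382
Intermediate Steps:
P(0) - 1*(-382) = 0² - 1*(-382) = 0 + 382 = 382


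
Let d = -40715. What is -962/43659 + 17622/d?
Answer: -808526728/1777576185 ≈ -0.45485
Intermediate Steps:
-962/43659 + 17622/d = -962/43659 + 17622/(-40715) = -962*1/43659 + 17622*(-1/40715) = -962/43659 - 17622/40715 = -808526728/1777576185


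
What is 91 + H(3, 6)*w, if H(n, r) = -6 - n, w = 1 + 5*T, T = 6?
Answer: -188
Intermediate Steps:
w = 31 (w = 1 + 5*6 = 1 + 30 = 31)
91 + H(3, 6)*w = 91 + (-6 - 1*3)*31 = 91 + (-6 - 3)*31 = 91 - 9*31 = 91 - 279 = -188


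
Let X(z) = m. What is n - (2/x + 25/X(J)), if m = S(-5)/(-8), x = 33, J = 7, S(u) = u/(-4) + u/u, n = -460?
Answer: -36746/99 ≈ -371.17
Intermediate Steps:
S(u) = 1 - u/4 (S(u) = u*(-¼) + 1 = -u/4 + 1 = 1 - u/4)
m = -9/32 (m = (1 - ¼*(-5))/(-8) = (1 + 5/4)*(-⅛) = (9/4)*(-⅛) = -9/32 ≈ -0.28125)
X(z) = -9/32
n - (2/x + 25/X(J)) = -460 - (2/33 + 25/(-9/32)) = -460 - (2*(1/33) + 25*(-32/9)) = -460 - (2/33 - 800/9) = -460 - 1*(-8794/99) = -460 + 8794/99 = -36746/99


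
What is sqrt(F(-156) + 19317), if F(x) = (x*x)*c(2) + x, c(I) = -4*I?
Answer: 9*I*sqrt(2167) ≈ 418.96*I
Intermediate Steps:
F(x) = x - 8*x**2 (F(x) = (x*x)*(-4*2) + x = x**2*(-8) + x = -8*x**2 + x = x - 8*x**2)
sqrt(F(-156) + 19317) = sqrt(-156*(1 - 8*(-156)) + 19317) = sqrt(-156*(1 + 1248) + 19317) = sqrt(-156*1249 + 19317) = sqrt(-194844 + 19317) = sqrt(-175527) = 9*I*sqrt(2167)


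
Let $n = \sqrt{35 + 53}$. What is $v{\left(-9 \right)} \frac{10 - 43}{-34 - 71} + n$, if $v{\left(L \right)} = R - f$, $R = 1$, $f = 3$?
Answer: $- \frac{22}{35} + 2 \sqrt{22} \approx 8.7523$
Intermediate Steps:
$v{\left(L \right)} = -2$ ($v{\left(L \right)} = 1 - 3 = -2$)
$n = 2 \sqrt{22}$ ($n = \sqrt{88} = 2 \sqrt{22} \approx 9.3808$)
$v{\left(-9 \right)} \frac{10 - 43}{-34 - 71} + n = - 2 \frac{10 - 43}{-34 - 71} + 2 \sqrt{22} = - 2 \left(- \frac{33}{-105}\right) + 2 \sqrt{22} = - 2 \left(\left(-33\right) \left(- \frac{1}{105}\right)\right) + 2 \sqrt{22} = \left(-2\right) \frac{11}{35} + 2 \sqrt{22} = - \frac{22}{35} + 2 \sqrt{22}$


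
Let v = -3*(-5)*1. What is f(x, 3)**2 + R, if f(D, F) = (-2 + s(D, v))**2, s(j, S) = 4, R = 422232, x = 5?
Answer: 422248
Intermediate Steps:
v = 15 (v = 15*1 = 15)
f(D, F) = 4 (f(D, F) = (-2 + 4)**2 = 2**2 = 4)
f(x, 3)**2 + R = 4**2 + 422232 = 16 + 422232 = 422248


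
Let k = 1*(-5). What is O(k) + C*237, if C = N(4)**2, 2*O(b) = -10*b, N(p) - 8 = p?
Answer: 34153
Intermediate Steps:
k = -5
N(p) = 8 + p
O(b) = -5*b (O(b) = (-10*b)/2 = -5*b)
C = 144 (C = (8 + 4)**2 = 12**2 = 144)
O(k) + C*237 = -5*(-5) + 144*237 = 25 + 34128 = 34153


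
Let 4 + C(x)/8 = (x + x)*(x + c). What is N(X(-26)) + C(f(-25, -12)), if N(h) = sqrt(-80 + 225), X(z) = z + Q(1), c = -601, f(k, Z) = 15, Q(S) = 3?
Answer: -140672 + sqrt(145) ≈ -1.4066e+5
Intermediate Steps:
X(z) = 3 + z (X(z) = z + 3 = 3 + z)
N(h) = sqrt(145)
C(x) = -32 + 16*x*(-601 + x) (C(x) = -32 + 8*((x + x)*(x - 601)) = -32 + 8*((2*x)*(-601 + x)) = -32 + 8*(2*x*(-601 + x)) = -32 + 16*x*(-601 + x))
N(X(-26)) + C(f(-25, -12)) = sqrt(145) + (-32 - 9616*15 + 16*15**2) = sqrt(145) + (-32 - 144240 + 16*225) = sqrt(145) + (-32 - 144240 + 3600) = sqrt(145) - 140672 = -140672 + sqrt(145)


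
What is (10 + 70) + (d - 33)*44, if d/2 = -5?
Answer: -1812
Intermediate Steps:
d = -10 (d = 2*(-5) = -10)
(10 + 70) + (d - 33)*44 = (10 + 70) + (-10 - 33)*44 = 80 - 43*44 = 80 - 1892 = -1812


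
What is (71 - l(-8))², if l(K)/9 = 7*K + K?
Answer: 418609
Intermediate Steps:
l(K) = 72*K (l(K) = 9*(7*K + K) = 9*(8*K) = 72*K)
(71 - l(-8))² = (71 - 72*(-8))² = (71 - 1*(-576))² = (71 + 576)² = 647² = 418609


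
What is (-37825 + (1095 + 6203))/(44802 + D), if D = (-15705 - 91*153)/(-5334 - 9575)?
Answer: -455127043/667982646 ≈ -0.68135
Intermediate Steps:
D = 29628/14909 (D = (-15705 - 13923)/(-14909) = -29628*(-1/14909) = 29628/14909 ≈ 1.9873)
(-37825 + (1095 + 6203))/(44802 + D) = (-37825 + (1095 + 6203))/(44802 + 29628/14909) = (-37825 + 7298)/(667982646/14909) = -30527*14909/667982646 = -455127043/667982646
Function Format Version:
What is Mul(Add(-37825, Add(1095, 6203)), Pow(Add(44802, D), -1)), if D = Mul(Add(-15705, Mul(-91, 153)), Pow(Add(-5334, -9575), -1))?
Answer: Rational(-455127043, 667982646) ≈ -0.68135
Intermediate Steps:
D = Rational(29628, 14909) (D = Mul(Add(-15705, -13923), Pow(-14909, -1)) = Mul(-29628, Rational(-1, 14909)) = Rational(29628, 14909) ≈ 1.9873)
Mul(Add(-37825, Add(1095, 6203)), Pow(Add(44802, D), -1)) = Mul(Add(-37825, Add(1095, 6203)), Pow(Add(44802, Rational(29628, 14909)), -1)) = Mul(Add(-37825, 7298), Pow(Rational(667982646, 14909), -1)) = Mul(-30527, Rational(14909, 667982646)) = Rational(-455127043, 667982646)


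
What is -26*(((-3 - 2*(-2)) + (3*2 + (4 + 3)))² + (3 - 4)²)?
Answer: -5122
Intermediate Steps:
-26*(((-3 - 2*(-2)) + (3*2 + (4 + 3)))² + (3 - 4)²) = -26*(((-3 + 4) + (6 + 7))² + (-1)²) = -26*((1 + 13)² + 1) = -26*(14² + 1) = -26*(196 + 1) = -26*197 = -5122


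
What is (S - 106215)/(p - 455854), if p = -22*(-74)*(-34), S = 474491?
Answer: -184138/255603 ≈ -0.72041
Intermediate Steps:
p = -55352 (p = 1628*(-34) = -55352)
(S - 106215)/(p - 455854) = (474491 - 106215)/(-55352 - 455854) = 368276/(-511206) = 368276*(-1/511206) = -184138/255603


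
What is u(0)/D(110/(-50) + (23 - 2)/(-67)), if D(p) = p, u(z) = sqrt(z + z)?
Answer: 0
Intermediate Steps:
u(z) = sqrt(2)*sqrt(z) (u(z) = sqrt(2*z) = sqrt(2)*sqrt(z))
u(0)/D(110/(-50) + (23 - 2)/(-67)) = (sqrt(2)*sqrt(0))/(110/(-50) + (23 - 2)/(-67)) = (sqrt(2)*0)/(110*(-1/50) + 21*(-1/67)) = 0/(-11/5 - 21/67) = 0/(-842/335) = 0*(-335/842) = 0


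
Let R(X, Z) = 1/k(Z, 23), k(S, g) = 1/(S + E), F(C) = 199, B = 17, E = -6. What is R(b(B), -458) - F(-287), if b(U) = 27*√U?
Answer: -663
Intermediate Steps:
k(S, g) = 1/(-6 + S) (k(S, g) = 1/(S - 6) = 1/(-6 + S))
R(X, Z) = -6 + Z (R(X, Z) = 1/(1/(-6 + Z)) = -6 + Z)
R(b(B), -458) - F(-287) = (-6 - 458) - 1*199 = -464 - 199 = -663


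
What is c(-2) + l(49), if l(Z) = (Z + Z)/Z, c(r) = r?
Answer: 0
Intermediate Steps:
l(Z) = 2 (l(Z) = (2*Z)/Z = 2)
c(-2) + l(49) = -2 + 2 = 0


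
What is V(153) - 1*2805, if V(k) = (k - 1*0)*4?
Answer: -2193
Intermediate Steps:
V(k) = 4*k (V(k) = (k + 0)*4 = k*4 = 4*k)
V(153) - 1*2805 = 4*153 - 1*2805 = 612 - 2805 = -2193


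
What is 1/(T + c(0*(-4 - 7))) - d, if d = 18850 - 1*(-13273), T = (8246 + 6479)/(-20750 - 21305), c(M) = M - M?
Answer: -94610646/2945 ≈ -32126.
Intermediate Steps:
c(M) = 0
T = -2945/8411 (T = 14725/(-42055) = 14725*(-1/42055) = -2945/8411 ≈ -0.35014)
d = 32123 (d = 18850 + 13273 = 32123)
1/(T + c(0*(-4 - 7))) - d = 1/(-2945/8411 + 0) - 1*32123 = 1/(-2945/8411) - 32123 = -8411/2945 - 32123 = -94610646/2945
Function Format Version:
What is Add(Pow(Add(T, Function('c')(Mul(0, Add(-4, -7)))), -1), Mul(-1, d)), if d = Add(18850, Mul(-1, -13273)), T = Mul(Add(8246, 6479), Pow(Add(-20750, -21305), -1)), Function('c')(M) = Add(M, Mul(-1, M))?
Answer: Rational(-94610646, 2945) ≈ -32126.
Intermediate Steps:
Function('c')(M) = 0
T = Rational(-2945, 8411) (T = Mul(14725, Pow(-42055, -1)) = Mul(14725, Rational(-1, 42055)) = Rational(-2945, 8411) ≈ -0.35014)
d = 32123 (d = Add(18850, 13273) = 32123)
Add(Pow(Add(T, Function('c')(Mul(0, Add(-4, -7)))), -1), Mul(-1, d)) = Add(Pow(Add(Rational(-2945, 8411), 0), -1), Mul(-1, 32123)) = Add(Pow(Rational(-2945, 8411), -1), -32123) = Add(Rational(-8411, 2945), -32123) = Rational(-94610646, 2945)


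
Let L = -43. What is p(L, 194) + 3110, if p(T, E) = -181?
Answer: 2929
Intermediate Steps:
p(L, 194) + 3110 = -181 + 3110 = 2929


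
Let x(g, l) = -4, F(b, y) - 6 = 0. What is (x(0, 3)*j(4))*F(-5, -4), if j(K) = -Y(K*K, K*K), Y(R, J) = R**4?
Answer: 1572864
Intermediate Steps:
F(b, y) = 6 (F(b, y) = 6 + 0 = 6)
j(K) = -K**8 (j(K) = -(K*K)**4 = -(K**2)**4 = -K**8)
(x(0, 3)*j(4))*F(-5, -4) = -(-4)*4**8*6 = -(-4)*65536*6 = -4*(-65536)*6 = 262144*6 = 1572864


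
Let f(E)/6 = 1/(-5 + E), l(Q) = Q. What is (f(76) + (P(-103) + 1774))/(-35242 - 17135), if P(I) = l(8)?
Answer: -42176/1239589 ≈ -0.034024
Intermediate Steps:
P(I) = 8
f(E) = 6/(-5 + E)
(f(76) + (P(-103) + 1774))/(-35242 - 17135) = (6/(-5 + 76) + (8 + 1774))/(-35242 - 17135) = (6/71 + 1782)/(-52377) = (6*(1/71) + 1782)*(-1/52377) = (6/71 + 1782)*(-1/52377) = (126528/71)*(-1/52377) = -42176/1239589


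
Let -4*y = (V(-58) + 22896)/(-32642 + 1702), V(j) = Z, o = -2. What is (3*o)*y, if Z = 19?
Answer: -13749/12376 ≈ -1.1109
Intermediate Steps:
V(j) = 19
y = 4583/24752 (y = -(19 + 22896)/(4*(-32642 + 1702)) = -22915/(4*(-30940)) = -22915*(-1)/(4*30940) = -¼*(-4583/6188) = 4583/24752 ≈ 0.18516)
(3*o)*y = (3*(-2))*(4583/24752) = -6*4583/24752 = -13749/12376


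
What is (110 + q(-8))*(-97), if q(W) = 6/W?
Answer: -42389/4 ≈ -10597.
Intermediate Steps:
(110 + q(-8))*(-97) = (110 + 6/(-8))*(-97) = (110 + 6*(-⅛))*(-97) = (110 - ¾)*(-97) = (437/4)*(-97) = -42389/4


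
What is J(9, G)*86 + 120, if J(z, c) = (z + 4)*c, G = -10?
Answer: -11060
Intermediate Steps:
J(z, c) = c*(4 + z) (J(z, c) = (4 + z)*c = c*(4 + z))
J(9, G)*86 + 120 = -10*(4 + 9)*86 + 120 = -10*13*86 + 120 = -130*86 + 120 = -11180 + 120 = -11060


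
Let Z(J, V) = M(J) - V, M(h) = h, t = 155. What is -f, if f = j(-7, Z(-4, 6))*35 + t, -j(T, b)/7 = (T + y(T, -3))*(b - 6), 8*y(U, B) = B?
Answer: 28755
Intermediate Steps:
y(U, B) = B/8
Z(J, V) = J - V
j(T, b) = -7*(-6 + b)*(-3/8 + T) (j(T, b) = -7*(T + (1/8)*(-3))*(b - 6) = -7*(T - 3/8)*(-6 + b) = -7*(-3/8 + T)*(-6 + b) = -7*(-6 + b)*(-3/8 + T))
f = -28755 (f = (-63/4 + 42*(-7) + 21*(-4 - 1*6)/8 - 7*(-7)*(-4 - 1*6))*35 + 155 = (-63/4 - 294 + 21*(-4 - 6)/8 - 7*(-7)*(-4 - 6))*35 + 155 = (-63/4 - 294 + (21/8)*(-10) - 7*(-7)*(-10))*35 + 155 = (-63/4 - 294 - 105/4 - 490)*35 + 155 = -826*35 + 155 = -28910 + 155 = -28755)
-f = -1*(-28755) = 28755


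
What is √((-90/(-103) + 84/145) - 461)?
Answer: I*√102503878355/14935 ≈ 21.437*I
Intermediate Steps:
√((-90/(-103) + 84/145) - 461) = √((-90*(-1/103) + 84*(1/145)) - 461) = √((90/103 + 84/145) - 461) = √(21702/14935 - 461) = √(-6863333/14935) = I*√102503878355/14935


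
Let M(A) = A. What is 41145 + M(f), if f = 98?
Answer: 41243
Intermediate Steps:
41145 + M(f) = 41145 + 98 = 41243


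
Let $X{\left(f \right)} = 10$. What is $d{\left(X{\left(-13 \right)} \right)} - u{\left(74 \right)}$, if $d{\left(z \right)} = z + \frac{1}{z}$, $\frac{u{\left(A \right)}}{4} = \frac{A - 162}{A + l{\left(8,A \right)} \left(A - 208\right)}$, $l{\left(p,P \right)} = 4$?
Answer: $\frac{1961}{210} \approx 9.3381$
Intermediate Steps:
$u{\left(A \right)} = \frac{4 \left(-162 + A\right)}{-832 + 5 A}$ ($u{\left(A \right)} = 4 \frac{A - 162}{A + 4 \left(A - 208\right)} = 4 \frac{-162 + A}{A + 4 \left(-208 + A\right)} = 4 \frac{-162 + A}{A + \left(-832 + 4 A\right)} = 4 \frac{-162 + A}{-832 + 5 A} = \frac{4 \left(-162 + A\right)}{-832 + 5 A}$)
$d{\left(X{\left(-13 \right)} \right)} - u{\left(74 \right)} = \left(10 + \frac{1}{10}\right) - \frac{4 \left(-162 + 74\right)}{-832 + 5 \cdot 74} = \left(10 + \frac{1}{10}\right) - 4 \frac{1}{-832 + 370} \left(-88\right) = \frac{101}{10} - 4 \frac{1}{-462} \left(-88\right) = \frac{101}{10} - 4 \left(- \frac{1}{462}\right) \left(-88\right) = \frac{101}{10} - \frac{16}{21} = \frac{1961}{210}$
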